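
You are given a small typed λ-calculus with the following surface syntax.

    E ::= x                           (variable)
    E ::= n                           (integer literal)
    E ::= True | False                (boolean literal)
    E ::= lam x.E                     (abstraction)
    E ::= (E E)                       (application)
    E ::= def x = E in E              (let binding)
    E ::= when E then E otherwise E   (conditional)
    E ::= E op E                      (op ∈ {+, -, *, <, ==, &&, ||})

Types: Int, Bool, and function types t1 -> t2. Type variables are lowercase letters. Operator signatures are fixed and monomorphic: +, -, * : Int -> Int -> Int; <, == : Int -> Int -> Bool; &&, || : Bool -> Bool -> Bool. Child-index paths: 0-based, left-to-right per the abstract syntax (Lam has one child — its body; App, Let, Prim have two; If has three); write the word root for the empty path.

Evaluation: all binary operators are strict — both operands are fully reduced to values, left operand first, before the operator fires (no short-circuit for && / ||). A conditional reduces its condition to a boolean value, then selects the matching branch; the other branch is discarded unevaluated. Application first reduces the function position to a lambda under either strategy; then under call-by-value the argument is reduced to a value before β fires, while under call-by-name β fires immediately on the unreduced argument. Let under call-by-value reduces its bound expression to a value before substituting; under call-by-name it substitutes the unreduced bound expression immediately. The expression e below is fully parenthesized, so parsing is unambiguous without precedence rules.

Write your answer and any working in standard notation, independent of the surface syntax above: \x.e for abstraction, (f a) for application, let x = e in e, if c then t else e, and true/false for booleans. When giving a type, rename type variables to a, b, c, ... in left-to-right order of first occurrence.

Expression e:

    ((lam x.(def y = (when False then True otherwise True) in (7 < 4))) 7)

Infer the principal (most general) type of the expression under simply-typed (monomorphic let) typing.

Working:
  unify Bool ~ Bool
  unify Bool ~ Bool
let y : Bool
  unify Int ~ Int
  unify Int ~ Int
\x._ : a -> Bool
  unify a -> Bool ~ Int -> b
  unify a ~ Int
  unify Bool ~ b
_ _ : Bool

Answer: Bool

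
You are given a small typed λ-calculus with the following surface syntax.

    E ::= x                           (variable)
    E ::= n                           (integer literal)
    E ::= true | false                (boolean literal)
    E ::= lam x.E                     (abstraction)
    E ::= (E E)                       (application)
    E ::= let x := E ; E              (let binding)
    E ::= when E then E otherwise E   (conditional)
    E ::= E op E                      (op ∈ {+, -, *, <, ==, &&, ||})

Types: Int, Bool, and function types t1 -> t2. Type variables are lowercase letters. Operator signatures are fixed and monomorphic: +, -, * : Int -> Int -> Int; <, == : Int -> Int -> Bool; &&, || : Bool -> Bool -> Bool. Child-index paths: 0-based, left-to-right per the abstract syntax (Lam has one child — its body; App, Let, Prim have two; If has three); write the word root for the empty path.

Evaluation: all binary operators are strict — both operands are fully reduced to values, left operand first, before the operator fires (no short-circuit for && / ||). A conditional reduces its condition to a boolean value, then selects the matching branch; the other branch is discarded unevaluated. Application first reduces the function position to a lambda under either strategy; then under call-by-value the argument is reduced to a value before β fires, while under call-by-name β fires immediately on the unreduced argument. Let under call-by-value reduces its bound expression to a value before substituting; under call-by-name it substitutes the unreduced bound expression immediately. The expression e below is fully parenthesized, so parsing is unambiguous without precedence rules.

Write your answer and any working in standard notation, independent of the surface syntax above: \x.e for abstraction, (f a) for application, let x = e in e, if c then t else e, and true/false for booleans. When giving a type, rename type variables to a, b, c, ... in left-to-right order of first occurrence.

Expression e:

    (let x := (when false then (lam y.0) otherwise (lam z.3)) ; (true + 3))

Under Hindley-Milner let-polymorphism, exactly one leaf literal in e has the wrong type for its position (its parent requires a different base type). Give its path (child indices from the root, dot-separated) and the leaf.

Trace:
  unify Bool ~ Bool
\y._ : a -> Int
\z._ : b -> Int
  unify a -> Int ~ b -> Int
  unify a ~ b
  unify Int ~ Int
let x : forall. b -> Int
  unify Bool ~ Int
  FAIL: mismatch Bool ~ Int

Answer: 1.0 : true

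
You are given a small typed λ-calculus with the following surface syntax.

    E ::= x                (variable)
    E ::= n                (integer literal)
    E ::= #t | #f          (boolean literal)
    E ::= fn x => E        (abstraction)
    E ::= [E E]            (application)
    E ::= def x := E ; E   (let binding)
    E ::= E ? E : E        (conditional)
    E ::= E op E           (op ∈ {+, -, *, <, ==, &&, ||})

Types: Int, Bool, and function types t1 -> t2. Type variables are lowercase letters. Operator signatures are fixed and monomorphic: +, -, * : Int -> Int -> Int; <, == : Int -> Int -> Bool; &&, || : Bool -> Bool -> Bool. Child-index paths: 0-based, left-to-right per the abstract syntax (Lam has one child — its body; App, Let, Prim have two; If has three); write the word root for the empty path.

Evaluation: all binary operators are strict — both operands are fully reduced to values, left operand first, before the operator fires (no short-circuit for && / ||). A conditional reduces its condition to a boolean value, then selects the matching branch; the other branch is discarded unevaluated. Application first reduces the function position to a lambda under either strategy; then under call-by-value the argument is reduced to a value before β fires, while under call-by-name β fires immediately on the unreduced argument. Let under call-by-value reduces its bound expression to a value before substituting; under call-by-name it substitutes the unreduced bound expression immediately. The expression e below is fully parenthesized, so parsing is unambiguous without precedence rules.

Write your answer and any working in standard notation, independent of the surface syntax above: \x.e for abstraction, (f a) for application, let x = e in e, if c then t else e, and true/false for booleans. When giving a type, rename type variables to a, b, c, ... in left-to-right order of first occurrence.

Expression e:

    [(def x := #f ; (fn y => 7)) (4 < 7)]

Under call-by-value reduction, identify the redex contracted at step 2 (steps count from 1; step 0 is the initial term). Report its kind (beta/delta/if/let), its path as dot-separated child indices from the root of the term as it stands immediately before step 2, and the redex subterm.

Derivation:
step 0: ((let x = false in (\y.7)) (4 < 7))
step 1: [let@0] ((\y.7) (4 < 7))
step 2: [delta@1] ((\y.7) true)

Answer: delta at 1 : (4 < 7)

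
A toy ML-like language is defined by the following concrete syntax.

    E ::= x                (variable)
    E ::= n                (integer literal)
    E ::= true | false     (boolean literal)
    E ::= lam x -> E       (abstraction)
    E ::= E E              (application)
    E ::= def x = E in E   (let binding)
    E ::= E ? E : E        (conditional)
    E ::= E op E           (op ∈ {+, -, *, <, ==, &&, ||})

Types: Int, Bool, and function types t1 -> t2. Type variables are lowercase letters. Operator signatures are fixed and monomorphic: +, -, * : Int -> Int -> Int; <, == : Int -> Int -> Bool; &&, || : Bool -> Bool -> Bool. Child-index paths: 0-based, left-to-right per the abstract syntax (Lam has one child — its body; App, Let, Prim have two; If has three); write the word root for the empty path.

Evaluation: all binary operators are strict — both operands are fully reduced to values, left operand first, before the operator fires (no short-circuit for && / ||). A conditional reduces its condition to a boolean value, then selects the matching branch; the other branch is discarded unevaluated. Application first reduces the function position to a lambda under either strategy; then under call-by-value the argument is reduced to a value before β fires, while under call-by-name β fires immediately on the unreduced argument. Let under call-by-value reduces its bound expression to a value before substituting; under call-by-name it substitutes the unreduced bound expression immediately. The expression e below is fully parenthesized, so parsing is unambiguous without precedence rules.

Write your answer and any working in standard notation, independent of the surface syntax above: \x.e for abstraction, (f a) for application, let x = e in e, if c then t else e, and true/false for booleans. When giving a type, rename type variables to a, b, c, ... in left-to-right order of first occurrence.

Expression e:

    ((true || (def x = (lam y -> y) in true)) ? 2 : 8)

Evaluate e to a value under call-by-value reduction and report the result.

Trace:
step 0: (if (true || (let x = (\y.y) in true)) then 2 else 8)
step 1: [let@0.1] (if (true || true) then 2 else 8)
step 2: [delta@0] (if true then 2 else 8)
step 3: [if@root] 2

Answer: 2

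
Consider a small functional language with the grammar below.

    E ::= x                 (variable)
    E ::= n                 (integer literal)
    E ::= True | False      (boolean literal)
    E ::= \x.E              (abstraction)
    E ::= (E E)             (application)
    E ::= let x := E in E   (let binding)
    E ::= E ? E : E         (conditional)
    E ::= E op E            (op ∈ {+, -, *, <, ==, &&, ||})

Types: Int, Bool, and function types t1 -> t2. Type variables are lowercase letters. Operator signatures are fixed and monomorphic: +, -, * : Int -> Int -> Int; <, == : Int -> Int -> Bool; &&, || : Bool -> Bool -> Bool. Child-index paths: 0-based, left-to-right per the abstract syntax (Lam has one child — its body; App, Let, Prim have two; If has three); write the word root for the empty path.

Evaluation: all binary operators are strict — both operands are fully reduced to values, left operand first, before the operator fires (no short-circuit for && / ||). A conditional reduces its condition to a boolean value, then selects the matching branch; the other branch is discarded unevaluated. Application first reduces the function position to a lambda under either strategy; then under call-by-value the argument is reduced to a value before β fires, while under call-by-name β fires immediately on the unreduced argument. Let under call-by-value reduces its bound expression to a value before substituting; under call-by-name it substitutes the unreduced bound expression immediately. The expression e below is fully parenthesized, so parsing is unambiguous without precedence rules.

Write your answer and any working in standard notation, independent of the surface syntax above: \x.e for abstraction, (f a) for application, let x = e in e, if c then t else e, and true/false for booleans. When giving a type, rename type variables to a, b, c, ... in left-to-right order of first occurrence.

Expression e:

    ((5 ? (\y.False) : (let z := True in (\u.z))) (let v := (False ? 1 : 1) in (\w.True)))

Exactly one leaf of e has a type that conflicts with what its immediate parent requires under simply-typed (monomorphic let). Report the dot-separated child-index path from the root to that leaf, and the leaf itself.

Working:
  unify Int ~ Bool
  FAIL: mismatch Int ~ Bool

Answer: 0.0 : 5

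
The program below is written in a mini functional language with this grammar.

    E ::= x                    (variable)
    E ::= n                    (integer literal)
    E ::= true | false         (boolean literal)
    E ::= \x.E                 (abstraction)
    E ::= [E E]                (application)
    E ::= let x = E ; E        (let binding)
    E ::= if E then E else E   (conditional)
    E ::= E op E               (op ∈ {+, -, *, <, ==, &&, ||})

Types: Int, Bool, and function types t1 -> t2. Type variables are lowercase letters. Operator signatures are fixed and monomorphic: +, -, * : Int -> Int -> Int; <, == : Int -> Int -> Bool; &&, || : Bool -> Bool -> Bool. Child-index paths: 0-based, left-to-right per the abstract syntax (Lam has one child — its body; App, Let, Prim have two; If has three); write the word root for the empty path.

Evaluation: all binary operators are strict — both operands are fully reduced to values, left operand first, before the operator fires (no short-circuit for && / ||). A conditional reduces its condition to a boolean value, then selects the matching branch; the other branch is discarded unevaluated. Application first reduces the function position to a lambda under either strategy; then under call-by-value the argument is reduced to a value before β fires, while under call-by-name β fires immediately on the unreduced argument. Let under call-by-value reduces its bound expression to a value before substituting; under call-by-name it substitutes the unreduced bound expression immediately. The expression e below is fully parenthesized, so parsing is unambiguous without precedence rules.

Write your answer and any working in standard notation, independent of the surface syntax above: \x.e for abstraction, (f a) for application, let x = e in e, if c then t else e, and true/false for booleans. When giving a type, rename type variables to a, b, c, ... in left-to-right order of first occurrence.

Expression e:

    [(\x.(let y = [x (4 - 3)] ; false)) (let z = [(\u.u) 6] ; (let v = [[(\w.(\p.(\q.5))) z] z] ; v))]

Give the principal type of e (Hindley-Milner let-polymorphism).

Derivation:
x : a
  unify Int ~ Int
  unify Int ~ Int
  unify a ~ Int -> b
_ _ : b
let y : b
\x._ : (Int -> b) -> Bool
u : c
\u._ : c -> c
  unify c -> c ~ Int -> d
  unify c ~ Int
  unify Int ~ d
_ _ : Int
let z : Int
\q._ : g -> Int
\p._ : f -> g -> Int
\w._ : e -> f -> g -> Int
z : Int
  unify e -> f -> g -> Int ~ Int -> h
  unify e ~ Int
  unify f -> g -> Int ~ h
_ _ : f -> g -> Int
z : Int
  unify f -> g -> Int ~ Int -> i
  unify f ~ Int
  unify g -> Int ~ i
_ _ : g -> Int
let v : forall. g -> Int
v : j -> Int
  unify (Int -> b) -> Bool ~ (j -> Int) -> k
  unify Int -> b ~ j -> Int
  unify Int ~ j
  unify b ~ Int
  unify Bool ~ k
_ _ : Bool

Answer: Bool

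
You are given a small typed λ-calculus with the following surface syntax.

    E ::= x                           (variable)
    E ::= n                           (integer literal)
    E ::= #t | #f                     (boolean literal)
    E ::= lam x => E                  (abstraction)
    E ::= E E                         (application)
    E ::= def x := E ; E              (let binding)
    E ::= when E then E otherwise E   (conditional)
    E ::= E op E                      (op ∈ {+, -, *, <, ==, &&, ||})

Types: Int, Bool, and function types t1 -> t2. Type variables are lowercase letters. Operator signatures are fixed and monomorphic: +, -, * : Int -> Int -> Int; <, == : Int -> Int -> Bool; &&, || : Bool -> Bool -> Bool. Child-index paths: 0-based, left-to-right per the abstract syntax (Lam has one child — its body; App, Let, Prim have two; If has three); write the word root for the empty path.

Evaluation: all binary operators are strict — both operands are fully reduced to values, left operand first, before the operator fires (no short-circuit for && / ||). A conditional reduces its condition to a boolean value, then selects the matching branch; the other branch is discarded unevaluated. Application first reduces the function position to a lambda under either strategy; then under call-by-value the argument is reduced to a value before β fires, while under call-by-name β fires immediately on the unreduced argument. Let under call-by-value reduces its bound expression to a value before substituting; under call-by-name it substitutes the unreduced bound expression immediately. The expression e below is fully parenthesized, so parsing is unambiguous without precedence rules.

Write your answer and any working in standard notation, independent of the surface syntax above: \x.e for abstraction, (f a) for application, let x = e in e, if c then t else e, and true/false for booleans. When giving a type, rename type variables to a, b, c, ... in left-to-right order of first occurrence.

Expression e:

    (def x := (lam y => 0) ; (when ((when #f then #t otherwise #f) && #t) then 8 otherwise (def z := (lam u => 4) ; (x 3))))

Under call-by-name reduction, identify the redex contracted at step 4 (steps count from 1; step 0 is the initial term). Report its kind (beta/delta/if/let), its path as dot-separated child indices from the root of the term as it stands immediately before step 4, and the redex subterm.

Answer: if at root : (if false then 8 else (let z = (\u.4) in ((\y.0) 3)))

Trace:
step 0: (let x = (\y.0) in (if ((if false then true else false) && true) then 8 else (let z = (\u.4) in (x 3))))
step 1: [let@root] (if ((if false then true else false) && true) then 8 else (let z = (\u.4) in ((\y.0) 3)))
step 2: [if@0.0] (if (false && true) then 8 else (let z = (\u.4) in ((\y.0) 3)))
step 3: [delta@0] (if false then 8 else (let z = (\u.4) in ((\y.0) 3)))
step 4: [if@root] (let z = (\u.4) in ((\y.0) 3))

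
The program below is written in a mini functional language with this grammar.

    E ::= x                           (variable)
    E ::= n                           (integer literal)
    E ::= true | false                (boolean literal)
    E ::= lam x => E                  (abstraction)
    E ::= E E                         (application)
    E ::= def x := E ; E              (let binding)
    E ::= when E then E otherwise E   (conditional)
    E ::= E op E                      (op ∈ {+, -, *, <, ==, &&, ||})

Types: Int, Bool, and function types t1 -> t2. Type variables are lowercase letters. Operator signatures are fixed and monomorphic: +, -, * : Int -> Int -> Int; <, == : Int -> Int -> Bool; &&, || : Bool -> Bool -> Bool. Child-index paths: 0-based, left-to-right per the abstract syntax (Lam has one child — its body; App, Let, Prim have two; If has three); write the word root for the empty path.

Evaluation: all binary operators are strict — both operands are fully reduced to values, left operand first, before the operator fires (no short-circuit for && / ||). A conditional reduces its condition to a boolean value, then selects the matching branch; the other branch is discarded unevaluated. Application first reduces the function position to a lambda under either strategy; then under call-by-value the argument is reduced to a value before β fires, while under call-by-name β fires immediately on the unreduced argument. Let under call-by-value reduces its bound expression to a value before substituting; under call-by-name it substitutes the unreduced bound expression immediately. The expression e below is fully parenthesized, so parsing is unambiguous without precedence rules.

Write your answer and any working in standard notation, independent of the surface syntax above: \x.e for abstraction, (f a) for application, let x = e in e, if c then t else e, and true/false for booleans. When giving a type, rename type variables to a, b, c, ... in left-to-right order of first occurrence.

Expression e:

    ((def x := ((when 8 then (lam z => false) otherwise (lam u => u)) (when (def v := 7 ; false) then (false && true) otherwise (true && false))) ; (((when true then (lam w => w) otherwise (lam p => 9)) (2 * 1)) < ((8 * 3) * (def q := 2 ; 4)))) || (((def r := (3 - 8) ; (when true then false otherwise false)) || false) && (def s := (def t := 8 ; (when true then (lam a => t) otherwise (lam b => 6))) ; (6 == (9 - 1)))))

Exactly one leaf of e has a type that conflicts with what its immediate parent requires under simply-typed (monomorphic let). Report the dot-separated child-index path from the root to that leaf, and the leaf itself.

Answer: 0.0.0.0 : 8

Derivation:
  unify Int ~ Bool
  FAIL: mismatch Int ~ Bool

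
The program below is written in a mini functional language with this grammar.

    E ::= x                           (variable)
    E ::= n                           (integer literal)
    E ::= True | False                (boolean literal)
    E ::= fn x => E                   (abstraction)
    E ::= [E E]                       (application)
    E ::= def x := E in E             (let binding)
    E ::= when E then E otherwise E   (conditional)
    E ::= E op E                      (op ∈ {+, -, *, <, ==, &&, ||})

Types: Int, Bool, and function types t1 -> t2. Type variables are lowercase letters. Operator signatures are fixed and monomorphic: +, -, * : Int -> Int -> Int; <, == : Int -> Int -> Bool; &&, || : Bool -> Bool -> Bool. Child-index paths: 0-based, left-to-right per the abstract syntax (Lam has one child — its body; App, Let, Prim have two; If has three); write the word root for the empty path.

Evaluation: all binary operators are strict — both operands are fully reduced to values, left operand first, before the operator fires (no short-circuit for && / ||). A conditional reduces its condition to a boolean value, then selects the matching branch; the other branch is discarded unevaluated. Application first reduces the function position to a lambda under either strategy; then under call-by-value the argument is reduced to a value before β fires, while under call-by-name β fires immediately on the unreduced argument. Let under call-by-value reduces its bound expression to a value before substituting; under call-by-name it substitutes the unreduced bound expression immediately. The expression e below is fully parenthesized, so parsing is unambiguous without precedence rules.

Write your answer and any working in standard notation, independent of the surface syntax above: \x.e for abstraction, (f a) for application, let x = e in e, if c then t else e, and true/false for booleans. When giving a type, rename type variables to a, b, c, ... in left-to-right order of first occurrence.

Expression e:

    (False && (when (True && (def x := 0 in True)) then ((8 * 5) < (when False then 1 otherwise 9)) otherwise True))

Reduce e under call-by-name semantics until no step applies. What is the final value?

Answer: false

Trace:
step 0: (false && (if (true && (let x = 0 in true)) then ((8 * 5) < (if false then 1 else 9)) else true))
step 1: [let@1.0.1] (false && (if (true && true) then ((8 * 5) < (if false then 1 else 9)) else true))
step 2: [delta@1.0] (false && (if true then ((8 * 5) < (if false then 1 else 9)) else true))
step 3: [if@1] (false && ((8 * 5) < (if false then 1 else 9)))
step 4: [delta@1.0] (false && (40 < (if false then 1 else 9)))
step 5: [if@1.1] (false && (40 < 9))
step 6: [delta@1] (false && false)
step 7: [delta@root] false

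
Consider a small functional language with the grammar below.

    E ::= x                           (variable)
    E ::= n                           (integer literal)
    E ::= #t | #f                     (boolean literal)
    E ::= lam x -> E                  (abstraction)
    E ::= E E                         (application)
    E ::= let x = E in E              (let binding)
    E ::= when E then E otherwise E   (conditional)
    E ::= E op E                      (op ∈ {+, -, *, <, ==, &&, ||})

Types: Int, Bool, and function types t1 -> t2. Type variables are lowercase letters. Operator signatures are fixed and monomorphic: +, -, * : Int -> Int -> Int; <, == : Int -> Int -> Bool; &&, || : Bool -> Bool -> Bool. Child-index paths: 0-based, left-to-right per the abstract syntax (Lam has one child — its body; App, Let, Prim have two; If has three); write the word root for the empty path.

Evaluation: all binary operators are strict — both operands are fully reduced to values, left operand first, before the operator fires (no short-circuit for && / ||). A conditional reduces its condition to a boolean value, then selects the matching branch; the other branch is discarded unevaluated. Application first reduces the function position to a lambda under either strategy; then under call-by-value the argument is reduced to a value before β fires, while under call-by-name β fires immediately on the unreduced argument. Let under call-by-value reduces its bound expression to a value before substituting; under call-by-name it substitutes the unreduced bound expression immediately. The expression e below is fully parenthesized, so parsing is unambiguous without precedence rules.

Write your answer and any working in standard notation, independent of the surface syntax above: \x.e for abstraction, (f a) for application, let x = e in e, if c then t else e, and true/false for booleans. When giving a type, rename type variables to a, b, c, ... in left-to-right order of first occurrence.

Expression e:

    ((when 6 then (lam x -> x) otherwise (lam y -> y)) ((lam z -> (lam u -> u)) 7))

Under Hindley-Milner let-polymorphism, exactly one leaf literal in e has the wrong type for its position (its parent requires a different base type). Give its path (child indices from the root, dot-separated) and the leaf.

Working:
  unify Int ~ Bool
  FAIL: mismatch Int ~ Bool

Answer: 0.0 : 6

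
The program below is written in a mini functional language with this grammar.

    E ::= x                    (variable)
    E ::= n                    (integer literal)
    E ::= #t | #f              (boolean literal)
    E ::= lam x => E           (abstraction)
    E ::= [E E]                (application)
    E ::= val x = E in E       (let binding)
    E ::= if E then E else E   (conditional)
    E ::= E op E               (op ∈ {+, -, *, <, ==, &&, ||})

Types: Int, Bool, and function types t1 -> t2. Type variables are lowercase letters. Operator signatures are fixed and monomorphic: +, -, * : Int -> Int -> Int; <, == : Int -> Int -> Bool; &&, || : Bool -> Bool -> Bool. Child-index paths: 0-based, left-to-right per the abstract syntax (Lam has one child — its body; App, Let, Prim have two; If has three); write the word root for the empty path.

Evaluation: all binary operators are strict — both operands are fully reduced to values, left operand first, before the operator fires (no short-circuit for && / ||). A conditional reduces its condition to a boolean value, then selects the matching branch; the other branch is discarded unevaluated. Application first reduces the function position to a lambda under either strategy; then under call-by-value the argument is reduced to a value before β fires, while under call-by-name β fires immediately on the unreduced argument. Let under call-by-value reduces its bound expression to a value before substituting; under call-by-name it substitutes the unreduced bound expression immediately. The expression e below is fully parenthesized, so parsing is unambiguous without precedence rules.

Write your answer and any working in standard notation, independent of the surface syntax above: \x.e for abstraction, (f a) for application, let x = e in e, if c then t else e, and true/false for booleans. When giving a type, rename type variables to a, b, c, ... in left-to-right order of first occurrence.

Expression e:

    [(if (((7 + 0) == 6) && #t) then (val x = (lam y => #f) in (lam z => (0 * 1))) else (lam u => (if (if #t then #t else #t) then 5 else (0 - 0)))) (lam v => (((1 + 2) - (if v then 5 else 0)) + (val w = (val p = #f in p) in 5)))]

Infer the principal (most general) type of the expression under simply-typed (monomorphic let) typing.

Trace:
  unify Int ~ Int
  unify Int ~ Int
  unify Int ~ Int
  unify Int ~ Int
  unify Bool ~ Bool
  unify Bool ~ Bool
  unify Bool ~ Bool
\y._ : a -> Bool
let x : a -> Bool
  unify Int ~ Int
  unify Int ~ Int
\z._ : b -> Int
  unify Bool ~ Bool
  unify Bool ~ Bool
  unify Bool ~ Bool
  unify Int ~ Int
  unify Int ~ Int
  unify Int ~ Int
\u._ : c -> Int
  unify b -> Int ~ c -> Int
  unify b ~ c
  unify Int ~ Int
  unify Int ~ Int
  unify Int ~ Int
  unify Int ~ Int
v : d
  unify d ~ Bool
  unify Int ~ Int
  unify Int ~ Int
  unify Int ~ Int
let p : Bool
p : Bool
let w : Bool
  unify Int ~ Int
\v._ : Bool -> Int
  unify c -> Int ~ (Bool -> Int) -> e
  unify c ~ Bool -> Int
  unify Int ~ e
_ _ : Int

Answer: Int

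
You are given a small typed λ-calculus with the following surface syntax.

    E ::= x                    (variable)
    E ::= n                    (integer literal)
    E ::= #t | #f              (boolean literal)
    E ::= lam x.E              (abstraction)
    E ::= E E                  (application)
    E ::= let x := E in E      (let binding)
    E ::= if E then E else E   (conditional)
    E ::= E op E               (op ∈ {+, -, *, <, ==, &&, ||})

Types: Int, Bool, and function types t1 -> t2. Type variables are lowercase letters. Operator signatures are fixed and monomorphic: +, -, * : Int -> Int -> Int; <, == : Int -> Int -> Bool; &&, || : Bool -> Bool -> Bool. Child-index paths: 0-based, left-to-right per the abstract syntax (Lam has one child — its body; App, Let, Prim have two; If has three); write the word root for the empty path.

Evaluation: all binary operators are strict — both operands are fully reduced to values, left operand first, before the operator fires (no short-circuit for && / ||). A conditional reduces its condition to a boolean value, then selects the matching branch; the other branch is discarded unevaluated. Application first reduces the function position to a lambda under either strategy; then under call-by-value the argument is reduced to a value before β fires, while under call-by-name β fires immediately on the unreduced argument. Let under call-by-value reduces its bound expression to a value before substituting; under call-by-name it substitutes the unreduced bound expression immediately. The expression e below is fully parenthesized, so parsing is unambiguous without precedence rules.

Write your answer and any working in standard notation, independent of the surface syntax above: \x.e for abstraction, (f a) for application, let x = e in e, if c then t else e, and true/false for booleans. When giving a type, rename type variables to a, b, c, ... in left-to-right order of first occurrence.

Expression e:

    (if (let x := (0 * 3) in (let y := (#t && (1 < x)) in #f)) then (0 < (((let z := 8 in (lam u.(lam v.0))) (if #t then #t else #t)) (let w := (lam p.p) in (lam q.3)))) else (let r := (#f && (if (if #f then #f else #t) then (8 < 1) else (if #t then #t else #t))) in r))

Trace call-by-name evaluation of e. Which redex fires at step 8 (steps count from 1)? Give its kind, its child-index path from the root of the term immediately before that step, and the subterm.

Working:
step 0: (if (let x = (0 * 3) in (let y = (true && (1 < x)) in false)) then (0 < (((let z = 8 in (\u.(\v.0))) (if true then true else true)) (let w = (\p.p) in (\q.3)))) else (let r = (false && (if (if false then false else true) then (8 < 1) else (if true then true else true))) in r))
step 1: [let@0] (if (let y = (true && (1 < (0 * 3))) in false) then (0 < (((let z = 8 in (\u.(\v.0))) (if true then true else true)) (let w = (\p.p) in (\q.3)))) else (let r = (false && (if (if false then false else true) then (8 < 1) else (if true then true else true))) in r))
step 2: [let@0] (if false then (0 < (((let z = 8 in (\u.(\v.0))) (if true then true else true)) (let w = (\p.p) in (\q.3)))) else (let r = (false && (if (if false then false else true) then (8 < 1) else (if true then true else true))) in r))
step 3: [if@root] (let r = (false && (if (if false then false else true) then (8 < 1) else (if true then true else true))) in r)
step 4: [let@root] (false && (if (if false then false else true) then (8 < 1) else (if true then true else true)))
step 5: [if@1.0] (false && (if true then (8 < 1) else (if true then true else true)))
step 6: [if@1] (false && (8 < 1))
step 7: [delta@1] (false && false)
step 8: [delta@root] false

Answer: delta at root : (false && false)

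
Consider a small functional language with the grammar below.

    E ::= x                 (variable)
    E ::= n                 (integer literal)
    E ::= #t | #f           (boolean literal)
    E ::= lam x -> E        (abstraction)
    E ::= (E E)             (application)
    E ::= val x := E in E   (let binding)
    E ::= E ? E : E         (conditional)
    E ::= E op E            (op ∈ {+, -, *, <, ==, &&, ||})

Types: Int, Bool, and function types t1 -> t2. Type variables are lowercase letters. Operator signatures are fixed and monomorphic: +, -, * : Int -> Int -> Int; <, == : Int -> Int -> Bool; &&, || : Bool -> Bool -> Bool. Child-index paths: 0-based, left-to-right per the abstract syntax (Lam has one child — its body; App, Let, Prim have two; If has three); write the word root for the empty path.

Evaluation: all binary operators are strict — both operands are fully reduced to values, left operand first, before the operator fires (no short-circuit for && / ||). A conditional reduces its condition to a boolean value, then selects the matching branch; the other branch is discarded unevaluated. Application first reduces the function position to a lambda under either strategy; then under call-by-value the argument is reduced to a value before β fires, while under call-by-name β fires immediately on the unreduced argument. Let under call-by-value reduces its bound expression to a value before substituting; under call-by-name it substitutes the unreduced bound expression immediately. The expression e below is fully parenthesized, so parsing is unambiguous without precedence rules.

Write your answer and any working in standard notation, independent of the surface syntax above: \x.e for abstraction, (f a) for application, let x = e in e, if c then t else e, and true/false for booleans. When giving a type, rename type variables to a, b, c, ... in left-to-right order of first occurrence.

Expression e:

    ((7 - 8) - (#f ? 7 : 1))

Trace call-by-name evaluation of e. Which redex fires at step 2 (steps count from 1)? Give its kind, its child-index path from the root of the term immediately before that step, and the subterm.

Answer: if at 1 : (if false then 7 else 1)

Trace:
step 0: ((7 - 8) - (if false then 7 else 1))
step 1: [delta@0] (-1 - (if false then 7 else 1))
step 2: [if@1] (-1 - 1)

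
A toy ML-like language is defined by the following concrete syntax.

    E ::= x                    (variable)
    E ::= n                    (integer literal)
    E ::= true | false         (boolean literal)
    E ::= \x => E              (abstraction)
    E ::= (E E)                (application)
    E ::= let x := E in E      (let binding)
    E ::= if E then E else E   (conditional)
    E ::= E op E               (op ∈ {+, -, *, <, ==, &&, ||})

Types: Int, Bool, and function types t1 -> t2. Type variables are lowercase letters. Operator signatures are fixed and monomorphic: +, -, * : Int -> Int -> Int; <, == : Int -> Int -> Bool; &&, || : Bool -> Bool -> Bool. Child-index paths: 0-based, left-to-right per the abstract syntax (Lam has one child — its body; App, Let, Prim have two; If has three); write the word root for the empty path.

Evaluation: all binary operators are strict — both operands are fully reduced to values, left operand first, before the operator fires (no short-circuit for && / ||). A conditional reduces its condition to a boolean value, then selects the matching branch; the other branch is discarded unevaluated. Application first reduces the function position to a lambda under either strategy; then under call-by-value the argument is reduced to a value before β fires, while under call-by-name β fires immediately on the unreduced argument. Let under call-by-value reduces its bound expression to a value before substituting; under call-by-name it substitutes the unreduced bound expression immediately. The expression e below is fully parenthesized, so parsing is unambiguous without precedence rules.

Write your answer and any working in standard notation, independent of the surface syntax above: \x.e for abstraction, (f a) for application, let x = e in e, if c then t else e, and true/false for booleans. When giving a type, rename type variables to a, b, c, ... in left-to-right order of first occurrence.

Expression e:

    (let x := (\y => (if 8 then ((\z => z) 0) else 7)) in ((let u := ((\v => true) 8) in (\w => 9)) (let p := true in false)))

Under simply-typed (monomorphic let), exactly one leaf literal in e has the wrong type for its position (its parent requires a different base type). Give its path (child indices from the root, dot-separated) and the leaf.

Answer: 0.0.0 : 8

Working:
  unify Int ~ Bool
  FAIL: mismatch Int ~ Bool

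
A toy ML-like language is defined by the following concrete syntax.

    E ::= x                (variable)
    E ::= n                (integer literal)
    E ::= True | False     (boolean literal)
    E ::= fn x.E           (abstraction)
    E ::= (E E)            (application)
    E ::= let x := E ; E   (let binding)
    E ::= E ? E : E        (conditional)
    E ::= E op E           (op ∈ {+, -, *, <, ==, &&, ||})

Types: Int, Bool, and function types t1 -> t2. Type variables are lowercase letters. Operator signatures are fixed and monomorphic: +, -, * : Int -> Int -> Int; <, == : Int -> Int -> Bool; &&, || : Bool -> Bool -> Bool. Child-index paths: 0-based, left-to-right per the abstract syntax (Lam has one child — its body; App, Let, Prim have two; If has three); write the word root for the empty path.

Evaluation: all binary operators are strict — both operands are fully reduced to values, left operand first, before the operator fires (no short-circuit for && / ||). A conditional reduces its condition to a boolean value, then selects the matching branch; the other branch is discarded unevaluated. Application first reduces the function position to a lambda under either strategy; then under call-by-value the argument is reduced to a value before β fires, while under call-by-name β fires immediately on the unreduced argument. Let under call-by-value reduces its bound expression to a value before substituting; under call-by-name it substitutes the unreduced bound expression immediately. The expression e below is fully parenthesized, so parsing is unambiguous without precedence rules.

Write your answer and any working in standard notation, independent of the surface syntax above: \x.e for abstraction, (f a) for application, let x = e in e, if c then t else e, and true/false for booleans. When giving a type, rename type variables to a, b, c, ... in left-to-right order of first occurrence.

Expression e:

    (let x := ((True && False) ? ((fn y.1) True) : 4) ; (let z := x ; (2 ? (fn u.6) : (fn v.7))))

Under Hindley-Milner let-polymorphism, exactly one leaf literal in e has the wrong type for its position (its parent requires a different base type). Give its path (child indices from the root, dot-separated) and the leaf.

Answer: 1.1.0 : 2

Working:
  unify Bool ~ Bool
  unify Bool ~ Bool
  unify Bool ~ Bool
\y._ : a -> Int
  unify a -> Int ~ Bool -> b
  unify a ~ Bool
  unify Int ~ b
_ _ : Int
  unify Int ~ Int
let x : Int
x : Int
let z : Int
  unify Int ~ Bool
  FAIL: mismatch Int ~ Bool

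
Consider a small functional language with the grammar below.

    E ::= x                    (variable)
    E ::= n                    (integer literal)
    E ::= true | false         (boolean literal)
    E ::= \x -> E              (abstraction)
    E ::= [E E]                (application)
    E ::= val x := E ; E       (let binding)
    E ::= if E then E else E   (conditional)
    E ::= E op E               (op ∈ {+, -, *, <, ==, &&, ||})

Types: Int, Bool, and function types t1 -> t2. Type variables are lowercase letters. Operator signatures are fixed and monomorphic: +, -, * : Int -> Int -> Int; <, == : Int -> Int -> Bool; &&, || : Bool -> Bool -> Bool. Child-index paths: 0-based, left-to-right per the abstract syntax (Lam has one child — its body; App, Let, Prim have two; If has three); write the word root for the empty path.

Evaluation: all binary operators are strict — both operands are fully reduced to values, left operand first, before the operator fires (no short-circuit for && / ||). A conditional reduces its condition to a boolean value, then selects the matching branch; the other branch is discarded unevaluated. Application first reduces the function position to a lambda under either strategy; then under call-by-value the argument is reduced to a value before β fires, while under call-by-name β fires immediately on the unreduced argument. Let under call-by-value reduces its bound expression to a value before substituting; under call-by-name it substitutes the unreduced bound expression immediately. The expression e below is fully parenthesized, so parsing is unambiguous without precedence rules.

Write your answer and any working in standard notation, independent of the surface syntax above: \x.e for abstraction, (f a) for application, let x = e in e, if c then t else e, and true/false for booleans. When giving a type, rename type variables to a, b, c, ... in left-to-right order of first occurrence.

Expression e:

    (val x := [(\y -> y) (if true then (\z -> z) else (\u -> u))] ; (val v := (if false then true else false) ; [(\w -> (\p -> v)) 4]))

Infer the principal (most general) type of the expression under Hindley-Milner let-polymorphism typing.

Answer: a -> Bool

Working:
y : a
\y._ : a -> a
  unify Bool ~ Bool
z : b
\z._ : b -> b
u : c
\u._ : c -> c
  unify b -> b ~ c -> c
  unify b ~ c
  unify c ~ c
  unify a -> a ~ (c -> c) -> d
  unify a ~ c -> c
  unify c -> c ~ d
_ _ : c -> c
let x : forall. c -> c
  unify Bool ~ Bool
  unify Bool ~ Bool
let v : Bool
v : Bool
\p._ : f -> Bool
\w._ : e -> f -> Bool
  unify e -> f -> Bool ~ Int -> g
  unify e ~ Int
  unify f -> Bool ~ g
_ _ : f -> Bool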